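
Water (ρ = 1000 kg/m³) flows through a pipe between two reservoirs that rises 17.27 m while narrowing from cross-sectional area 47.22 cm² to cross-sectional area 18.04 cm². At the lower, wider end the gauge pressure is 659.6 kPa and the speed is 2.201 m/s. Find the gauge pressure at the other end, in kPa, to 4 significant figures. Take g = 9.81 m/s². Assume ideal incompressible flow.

By continuity, v₂ = v₁·A₁/A₂ = 2.201·(47.22/18.04) = 5.761 m/s.
Energy conservation along the streamline gives P₂ = P₁ − ½ρ(v₂² − v₁²) − ρg(h₂ − h₁).
P₂ = 659600 + ½·1000·(2.201² − 5.761²) − 1000·9.81·(+17.27) = 659600 + (-14170) − (169400) = 476000 Pa.

P₂ ≈ 476.0 kPa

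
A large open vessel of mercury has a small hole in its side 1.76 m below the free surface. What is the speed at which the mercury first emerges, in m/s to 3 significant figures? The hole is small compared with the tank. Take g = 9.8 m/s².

5.87 m/s

Torricelli's result v = √(2gh) gives v = √(2·9.8·1.76) = 5.87 m/s.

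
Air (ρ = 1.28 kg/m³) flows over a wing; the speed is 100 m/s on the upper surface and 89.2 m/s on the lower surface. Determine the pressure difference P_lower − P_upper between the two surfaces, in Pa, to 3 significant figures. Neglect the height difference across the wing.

The pressure is lower where the speed is higher: ΔP = ½ρ(v_up² − v_low²).
ΔP = ½·1.28·(100² − 89.2²) = 1310 Pa.

ΔP ≈ 1310 Pa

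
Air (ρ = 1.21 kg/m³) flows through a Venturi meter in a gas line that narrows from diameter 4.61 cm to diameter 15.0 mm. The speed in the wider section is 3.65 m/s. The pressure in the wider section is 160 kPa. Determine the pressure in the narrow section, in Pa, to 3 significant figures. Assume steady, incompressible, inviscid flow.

The volume flow rate is constant, so v₂ = (A₁/A₂)v₁ = (16.7/1.77)·3.65 = 34.5 m/s.
Bernoulli (h₁ = h₂): P₁ − P₂ = ½ρ(v₂² − v₁²).
P₂ = P₁ − ½ρ(v₂² − v₁²) = 160000 − ½·1.21·(34.5² − 3.65²) = 160000 − 711 = 159000 Pa.

P₂ ≈ 159000 Pa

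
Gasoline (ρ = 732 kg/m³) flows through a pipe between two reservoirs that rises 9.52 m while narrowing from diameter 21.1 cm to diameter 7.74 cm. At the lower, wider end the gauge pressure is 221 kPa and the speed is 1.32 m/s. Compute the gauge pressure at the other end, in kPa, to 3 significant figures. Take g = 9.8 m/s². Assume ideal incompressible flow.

P₂ = 118 kPa

Mass conservation (A₁v₁ = A₂v₂) gives v₂ = 1.32 × 350/47.1 = 9.81 m/s.
Energy conservation along the streamline gives P₂ = P₁ − ½ρ(v₂² − v₁²) − ρg(h₂ − h₁).
P₂ = 221000 + ½·732·(1.32² − 9.81²) − 732·9.8·(+9.52) = 221000 + (-34600) − (68300) = 118000 Pa.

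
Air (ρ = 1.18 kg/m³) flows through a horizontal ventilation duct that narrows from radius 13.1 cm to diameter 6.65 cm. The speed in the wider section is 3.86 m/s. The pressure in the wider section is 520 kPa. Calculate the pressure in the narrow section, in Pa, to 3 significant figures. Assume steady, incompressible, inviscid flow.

518000 Pa

Mass conservation (A₁v₁ = A₂v₂) gives v₂ = 3.86 × 539/34.7 = 59.9 m/s.
Bernoulli (h₁ = h₂): P₁ − P₂ = ½ρ(v₂² − v₁²).
P₂ = P₁ − ½ρ(v₂² − v₁²) = 520000 − ½·1.18·(59.9² − 3.86²) = 520000 − 2110 = 518000 Pa.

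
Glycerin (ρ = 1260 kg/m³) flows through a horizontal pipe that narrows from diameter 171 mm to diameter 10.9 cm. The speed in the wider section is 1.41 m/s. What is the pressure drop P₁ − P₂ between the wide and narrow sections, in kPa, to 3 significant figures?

The volume flow rate is constant, so v₂ = (A₁/A₂)v₁ = (230/93.3)·1.41 = 3.47 m/s.
The pipe is horizontal, so Bernoulli reduces to P₁ + ½ρv₁² = P₂ + ½ρv₂².
P₁ − P₂ = ½·1260·(3.47² − 1.41²) = ½·1260·10.1 = 6330 Pa.

ΔP = 6.33 kPa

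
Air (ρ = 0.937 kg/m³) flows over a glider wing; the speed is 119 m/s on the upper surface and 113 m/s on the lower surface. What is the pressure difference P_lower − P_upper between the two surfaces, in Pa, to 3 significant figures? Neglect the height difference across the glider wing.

ΔP = 652 Pa

Bernoulli (same height): P_lower − P_upper = ½ρ(v_upper² − v_lower²).
ΔP = ½·0.937·(119² − 113²) = 652 Pa.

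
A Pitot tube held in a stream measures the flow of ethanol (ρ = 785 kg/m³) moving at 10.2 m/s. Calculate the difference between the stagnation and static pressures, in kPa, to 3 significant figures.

The dynamic pressure equals the rise in static pressure at the stagnation point: ΔP = ½ρv².
ΔP = ½·785·10.2² = 40800 Pa.

ΔP ≈ 40.8 kPa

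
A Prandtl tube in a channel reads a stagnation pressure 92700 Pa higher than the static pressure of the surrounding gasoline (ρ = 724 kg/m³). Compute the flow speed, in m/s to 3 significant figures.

The dynamic pressure equals the rise in static pressure at the stagnation point: ΔP = ½ρv².
v = √(2ΔP/ρ) = √(2·92700/724) = 16.0 m/s.

v = 16.0 m/s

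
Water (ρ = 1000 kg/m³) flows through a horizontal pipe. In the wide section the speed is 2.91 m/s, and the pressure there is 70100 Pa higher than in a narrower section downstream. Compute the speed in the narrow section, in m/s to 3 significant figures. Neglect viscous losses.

Along the level pipe P + ½ρv² is conserved, hence v₂² = v₁² + 2(P₁ − P₂)/ρ.
v₂ = √(2.91² + 2·70100/1000) = √(8.47 + 140) = 12.2 m/s.

v₂ ≈ 12.2 m/s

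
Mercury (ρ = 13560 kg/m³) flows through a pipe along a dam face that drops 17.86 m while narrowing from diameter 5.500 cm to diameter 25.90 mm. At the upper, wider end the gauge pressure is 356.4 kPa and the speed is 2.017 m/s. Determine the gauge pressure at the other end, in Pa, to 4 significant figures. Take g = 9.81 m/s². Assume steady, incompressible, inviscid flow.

By continuity, v₂ = v₁·A₁/A₂ = 2.017·(23.76/5.269) = 9.096 m/s.
Energy conservation along the streamline gives P₂ = P₁ − ½ρ(v₂² − v₁²) − ρg(h₂ − h₁).
P₂ = 356400 + ½·13560·(2.017² − 9.096²) − 13560·9.81·(−17.86) = 356400 + (-533300) − (-2376000) = 2199000 Pa.

P₂ ≈ 2199000 Pa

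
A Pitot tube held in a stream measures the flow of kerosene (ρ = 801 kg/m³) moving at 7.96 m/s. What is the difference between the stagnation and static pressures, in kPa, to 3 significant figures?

ΔP ≈ 25.4 kPa

The dynamic pressure equals the rise in static pressure at the stagnation point: ΔP = ½ρv².
ΔP = ½·801·7.96² = 25400 Pa.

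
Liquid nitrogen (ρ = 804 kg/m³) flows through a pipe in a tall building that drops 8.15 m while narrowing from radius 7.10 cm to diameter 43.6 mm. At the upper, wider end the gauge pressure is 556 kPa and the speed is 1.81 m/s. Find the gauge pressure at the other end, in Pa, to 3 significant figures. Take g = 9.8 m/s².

The volume flow rate is constant, so v₂ = (A₁/A₂)v₁ = (158/14.9)·1.81 = 19.2 m/s.
Applying Bernoulli between the two ends and solving for P₂: P₂ = P₁ + ½ρ(v₁² − v₂²) − ρgΔh.
P₂ = 556000 + ½·804·(1.81² − 19.2²) − 804·9.8·(−8.15) = 556000 + (-147000) − (-64200) = 473000 Pa.

P₂ ≈ 473000 Pa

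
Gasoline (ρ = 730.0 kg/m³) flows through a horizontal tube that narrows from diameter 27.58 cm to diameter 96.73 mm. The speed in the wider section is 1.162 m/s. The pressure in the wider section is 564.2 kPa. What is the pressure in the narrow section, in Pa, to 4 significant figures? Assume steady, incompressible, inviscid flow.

P₂ ≈ 532100 Pa

Mass conservation (A₁v₁ = A₂v₂) gives v₂ = 1.162 × 597.4/73.49 = 9.447 m/s.
Bernoulli (h₁ = h₂): P₁ − P₂ = ½ρ(v₂² − v₁²).
P₂ = P₁ − ½ρ(v₂² − v₁²) = 564200 − ½·730.0·(9.447² − 1.162²) = 564200 − 32080 = 532100 Pa.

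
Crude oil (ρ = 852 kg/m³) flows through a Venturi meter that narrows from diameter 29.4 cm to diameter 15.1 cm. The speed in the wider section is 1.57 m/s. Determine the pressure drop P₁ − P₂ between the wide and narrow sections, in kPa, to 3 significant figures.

14.0 kPa

By continuity, v₂ = v₁·A₁/A₂ = 1.57·(679/179) = 5.95 m/s.
Along the horizontal streamline, P + ½ρv² is constant.
P₁ − P₂ = ½·852·(5.95² − 1.57²) = ½·852·33.0 = 14000 Pa.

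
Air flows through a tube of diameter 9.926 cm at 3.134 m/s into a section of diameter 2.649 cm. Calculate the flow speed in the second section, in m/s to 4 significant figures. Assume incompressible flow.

By continuity, v₂ = v₁·A₁/A₂ = 3.134·(77.38/5.511) = 44.00 m/s.

44.00 m/s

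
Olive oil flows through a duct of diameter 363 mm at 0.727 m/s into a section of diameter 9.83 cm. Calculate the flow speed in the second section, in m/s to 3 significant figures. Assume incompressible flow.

The volume flow rate is constant, so v₂ = (A₁/A₂)v₁ = (1030/75.9)·0.727 = 9.91 m/s.

v₂ ≈ 9.91 m/s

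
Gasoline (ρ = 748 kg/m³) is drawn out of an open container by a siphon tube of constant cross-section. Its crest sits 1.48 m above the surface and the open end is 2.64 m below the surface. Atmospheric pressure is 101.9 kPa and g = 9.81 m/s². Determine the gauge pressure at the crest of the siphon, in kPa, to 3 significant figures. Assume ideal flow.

-30.2 kPa

The outlet speed comes from Torricelli: v = √(2g·2.64) = 7.20 m/s.
With constant cross-section the crest speed equals v; applying Bernoulli from the surface up to the crest, P_top = P_atm − ½ρv² − ρg·h_top.
P_top = 101900 − ½·748·7.20² − 748·9.81·1.48 = 71700 Pa. So P_gauge = P_top − P_atm = -30200 Pa.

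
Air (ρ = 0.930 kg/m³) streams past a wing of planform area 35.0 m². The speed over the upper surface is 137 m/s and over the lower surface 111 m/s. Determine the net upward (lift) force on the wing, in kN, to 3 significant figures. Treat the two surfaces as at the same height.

With equal heights on the two surfaces, Bernoulli gives P_lower − P_upper = ½ρ(v_upper² − v_lower²).
ΔP = ½·0.930·(137² − 111²) = 3000 Pa.
Lift = ΔP · A = 3000 × 35.0 = 105000 N.

F ≈ 105 kN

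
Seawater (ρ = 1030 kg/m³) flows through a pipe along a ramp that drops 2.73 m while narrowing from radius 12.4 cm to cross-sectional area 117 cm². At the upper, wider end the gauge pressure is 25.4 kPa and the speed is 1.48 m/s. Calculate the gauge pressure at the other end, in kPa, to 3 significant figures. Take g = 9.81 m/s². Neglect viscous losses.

P₂ ≈ 34.9 kPa

The volume flow rate is constant, so v₂ = (A₁/A₂)v₁ = (483/117)·1.48 = 6.11 m/s.
Applying Bernoulli between the two ends and solving for P₂: P₂ = P₁ + ½ρ(v₁² − v₂²) − ρgΔh.
P₂ = 25400 + ½·1030·(1.48² − 6.11²) − 1030·9.81·(−2.73) = 25400 + (-18100) − (-27600) = 34900 Pa.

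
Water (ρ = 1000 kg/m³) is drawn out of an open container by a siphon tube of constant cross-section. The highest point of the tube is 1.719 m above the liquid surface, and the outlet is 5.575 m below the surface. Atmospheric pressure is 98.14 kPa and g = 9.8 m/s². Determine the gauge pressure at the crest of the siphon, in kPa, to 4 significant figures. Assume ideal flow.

P_gauge ≈ -71.48 kPa

Bernoulli surface→outlet gives ½v² = g·h_out, so v = √(2·9.8·5.575) = 10.45 m/s.
Continuity keeps v the same throughout the tube; from surface to crest, P_atm + 0 = P_top + ½ρv² + ρg·h_top.
P_top = 98140 − ½·1000·10.45² − 1000·9.8·1.719 = 26660 Pa. So P_gauge = P_top − P_atm = -71480 Pa.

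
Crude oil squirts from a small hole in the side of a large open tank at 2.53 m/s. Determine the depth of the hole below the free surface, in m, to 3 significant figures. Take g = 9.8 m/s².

Torricelli: v = √(2gh), so h = v²/(2g).
h = 2.53²/(2·9.8) = 6.40/19.60 = 0.327 m.

h ≈ 0.327 m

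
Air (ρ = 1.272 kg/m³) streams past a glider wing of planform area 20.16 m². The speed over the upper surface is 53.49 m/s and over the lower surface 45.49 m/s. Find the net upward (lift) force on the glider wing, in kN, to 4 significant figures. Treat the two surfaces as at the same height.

With equal heights on the two surfaces, Bernoulli gives P_lower − P_upper = ½ρ(v_upper² − v_lower²).
ΔP = ½·1.272·(53.49² − 45.49²) = 503.6 Pa.
Lift = ΔP · A = 503.6 × 20.16 = 10150 N.

F ≈ 10.15 kN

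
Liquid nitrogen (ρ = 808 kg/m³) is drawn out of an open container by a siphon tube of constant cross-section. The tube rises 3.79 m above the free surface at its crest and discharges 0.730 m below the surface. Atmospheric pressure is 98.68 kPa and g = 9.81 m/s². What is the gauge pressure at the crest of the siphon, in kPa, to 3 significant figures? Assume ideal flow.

From the surface to the outlet (both open to atmosphere, surface at rest): v = √(2g·h_out) = √(2·9.81·0.730) = 3.78 m/s.
Continuity keeps v the same throughout the tube; from surface to crest, P_atm + 0 = P_top + ½ρv² + ρg·h_top.
P_top = 98680 − ½·808·3.78² − 808·9.81·3.79 = 62900 Pa. So P_gauge = P_top − P_atm = -35800 Pa.

P_gauge = -35.8 kPa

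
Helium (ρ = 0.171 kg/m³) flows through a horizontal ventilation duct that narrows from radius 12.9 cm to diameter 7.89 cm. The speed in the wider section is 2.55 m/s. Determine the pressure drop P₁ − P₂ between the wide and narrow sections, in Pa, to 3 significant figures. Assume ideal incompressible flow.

By continuity, v₂ = v₁·A₁/A₂ = 2.55·(523/48.9) = 27.3 m/s.
With no height change, Bernoulli's equation is P₁ + ½ρv₁² = P₂ + ½ρv₂².
P₁ − P₂ = ½·0.171·(27.3² − 2.55²) = ½·0.171·737 = 63.0 Pa.

ΔP ≈ 63.0 Pa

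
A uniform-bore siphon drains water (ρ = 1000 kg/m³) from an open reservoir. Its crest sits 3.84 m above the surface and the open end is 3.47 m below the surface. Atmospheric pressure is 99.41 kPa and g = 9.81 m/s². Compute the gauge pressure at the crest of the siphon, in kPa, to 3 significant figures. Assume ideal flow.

The outlet speed comes from Torricelli: v = √(2g·3.47) = 8.25 m/s.
The bore is uniform, so the speed at the crest is the same v. Bernoulli surface→crest: P_atm = P_top + ½ρv² + ρg·h_top.
P_top = 99410 − ½·1000·8.25² − 1000·9.81·3.84 = 27700 Pa. So P_gauge = P_top − P_atm = -71700 Pa.

P_gauge = -71.7 kPa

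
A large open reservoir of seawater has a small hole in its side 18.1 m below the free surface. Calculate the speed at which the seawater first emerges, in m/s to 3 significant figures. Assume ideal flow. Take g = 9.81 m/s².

With the surface at rest and both surface and jet at atmospheric pressure, Bernoulli gives ρg h = ½ρv², so v = √(2gh) = √(2·9.81·18.1) = 18.8 m/s.

v ≈ 18.8 m/s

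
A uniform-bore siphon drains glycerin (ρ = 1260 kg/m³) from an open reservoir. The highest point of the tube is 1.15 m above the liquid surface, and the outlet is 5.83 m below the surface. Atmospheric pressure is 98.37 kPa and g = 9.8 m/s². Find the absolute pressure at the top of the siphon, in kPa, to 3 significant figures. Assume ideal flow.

P_top ≈ 12.2 kPa

The outlet speed comes from Torricelli: v = √(2g·5.83) = 10.7 m/s.
Continuity keeps v the same throughout the tube; from surface to crest, P_atm + 0 = P_top + ½ρv² + ρg·h_top.
P_top = 98370 − ½·1260·10.7² − 1260·9.8·1.15 = 12200 Pa.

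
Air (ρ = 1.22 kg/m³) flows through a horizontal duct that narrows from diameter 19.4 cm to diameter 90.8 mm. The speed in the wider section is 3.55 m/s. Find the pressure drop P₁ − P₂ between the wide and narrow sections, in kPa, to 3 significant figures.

Continuity gives A₁v₁ = A₂v₂, so v₂ = (296 cm²)/(64.8 cm²) × 3.55 m/s = 16.2 m/s.
The pipe is horizontal, so Bernoulli reduces to P₁ + ½ρv₁² = P₂ + ½ρv₂².
P₁ − P₂ = ½·1.22·(16.2² − 3.55²) = ½·1.22·250 = 153 Pa.

ΔP = 0.153 kPa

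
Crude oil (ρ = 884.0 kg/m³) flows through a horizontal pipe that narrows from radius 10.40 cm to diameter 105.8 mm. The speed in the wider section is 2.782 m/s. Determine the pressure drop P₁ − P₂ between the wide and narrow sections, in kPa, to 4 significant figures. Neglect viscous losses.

Continuity gives A₁v₁ = A₂v₂, so v₂ = (339.8 cm²)/(87.91 cm²) × 2.782 m/s = 10.75 m/s.
Along the horizontal streamline, P + ½ρv² is constant.
P₁ − P₂ = ½·884.0·(10.75² − 2.782²) = ½·884.0·107.9 = 47680 Pa.

ΔP ≈ 47.68 kPa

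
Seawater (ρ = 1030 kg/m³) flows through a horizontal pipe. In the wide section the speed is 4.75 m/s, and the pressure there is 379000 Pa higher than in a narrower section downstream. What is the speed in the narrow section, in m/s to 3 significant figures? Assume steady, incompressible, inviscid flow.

With h₁ = h₂, rearranging Bernoulli gives v₂ = √(v₁² + 2ΔP/ρ).
v₂ = √(4.75² + 2·379000/1030) = √(22.6 + 736) = 27.5 m/s.

v₂ ≈ 27.5 m/s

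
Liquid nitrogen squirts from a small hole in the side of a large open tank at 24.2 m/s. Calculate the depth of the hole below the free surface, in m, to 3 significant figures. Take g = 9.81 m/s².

29.8 m

Torricelli: v = √(2gh), so h = v²/(2g).
h = 24.2²/(2·9.81) = 586/19.62 = 29.8 m.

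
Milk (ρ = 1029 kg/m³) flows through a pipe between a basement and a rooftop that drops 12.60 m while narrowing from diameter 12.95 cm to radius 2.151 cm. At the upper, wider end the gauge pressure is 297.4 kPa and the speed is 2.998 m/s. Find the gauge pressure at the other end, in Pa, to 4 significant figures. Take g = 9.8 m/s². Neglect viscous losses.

P₂ ≈ 49380 Pa

Mass conservation (A₁v₁ = A₂v₂) gives v₂ = 2.998 × 131.7/14.54 = 27.17 m/s.
Bernoulli: P₁ + ½ρv₁² + ρg h₁ = P₂ + ½ρv₂² + ρg h₂, so P₂ = P₁ + ½ρ(v₁² − v₂²) − ρg(h₂ − h₁).
P₂ = 297400 + ½·1029·(2.998² − 27.17²) − 1029·9.8·(−12.60) = 297400 + (-375100) − (-127100) = 49380 Pa.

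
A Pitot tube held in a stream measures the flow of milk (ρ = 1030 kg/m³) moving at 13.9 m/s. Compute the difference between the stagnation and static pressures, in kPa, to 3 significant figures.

ΔP ≈ 99.5 kPa

The dynamic pressure equals the rise in static pressure at the stagnation point: ΔP = ½ρv².
ΔP = ½·1030·13.9² = 99500 Pa.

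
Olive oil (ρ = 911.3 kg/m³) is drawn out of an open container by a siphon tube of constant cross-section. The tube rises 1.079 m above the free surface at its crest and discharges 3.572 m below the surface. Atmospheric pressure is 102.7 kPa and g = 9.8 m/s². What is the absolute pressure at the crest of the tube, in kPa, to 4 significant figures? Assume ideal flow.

The outlet speed comes from Torricelli: v = √(2g·3.572) = 8.367 m/s.
The bore is uniform, so the speed at the crest is the same v. Bernoulli surface→crest: P_atm = P_top + ½ρv² + ρg·h_top.
P_top = 102700 − ½·911.3·8.367² − 911.3·9.8·1.079 = 61160 Pa.

P_top = 61.16 kPa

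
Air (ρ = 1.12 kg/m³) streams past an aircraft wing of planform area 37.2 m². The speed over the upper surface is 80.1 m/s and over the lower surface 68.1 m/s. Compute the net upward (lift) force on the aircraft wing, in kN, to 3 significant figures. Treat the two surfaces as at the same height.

F ≈ 37.0 kN

From P + ½ρv² = const at equal height, P_low − P_up = ½ρ(v_up² − v_low²).
ΔP = ½·1.12·(80.1² − 68.1²) = 996 Pa.
Lift = ΔP · A = 996 × 37.2 = 37000 N.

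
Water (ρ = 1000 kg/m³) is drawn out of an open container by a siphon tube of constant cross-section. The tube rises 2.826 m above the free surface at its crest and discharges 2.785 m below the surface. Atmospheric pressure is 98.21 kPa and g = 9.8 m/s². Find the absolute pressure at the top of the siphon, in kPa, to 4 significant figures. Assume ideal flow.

P_top ≈ 43.22 kPa

The outlet speed comes from Torricelli: v = √(2g·2.785) = 7.388 m/s.
The bore is uniform, so the speed at the crest is the same v. Bernoulli surface→crest: P_atm = P_top + ½ρv² + ρg·h_top.
P_top = 98210 − ½·1000·7.388² − 1000·9.8·2.826 = 43220 Pa.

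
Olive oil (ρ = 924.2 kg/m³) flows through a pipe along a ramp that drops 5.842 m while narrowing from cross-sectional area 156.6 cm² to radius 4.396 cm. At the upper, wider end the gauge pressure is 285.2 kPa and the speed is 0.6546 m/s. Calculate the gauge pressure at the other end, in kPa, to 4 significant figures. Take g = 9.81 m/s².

P₂ = 337.0 kPa

The volume flow rate is constant, so v₂ = (A₁/A₂)v₁ = (156.6/60.71)·0.6546 = 1.689 m/s.
Energy conservation along the streamline gives P₂ = P₁ − ½ρ(v₂² − v₁²) − ρg(h₂ − h₁).
P₂ = 285200 + ½·924.2·(0.6546² − 1.689²) − 924.2·9.81·(−5.842) = 285200 + (-1119) − (-52970) = 337000 Pa.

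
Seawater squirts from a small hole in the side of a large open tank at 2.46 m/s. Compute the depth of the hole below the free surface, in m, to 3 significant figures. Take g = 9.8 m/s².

Torricelli: v = √(2gh), so h = v²/(2g).
h = 2.46²/(2·9.8) = 6.05/19.60 = 0.309 m.

h ≈ 0.309 m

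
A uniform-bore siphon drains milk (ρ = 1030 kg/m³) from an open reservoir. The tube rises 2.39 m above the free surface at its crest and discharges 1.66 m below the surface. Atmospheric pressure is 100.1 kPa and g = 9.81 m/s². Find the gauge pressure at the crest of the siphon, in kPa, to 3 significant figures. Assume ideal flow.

The outlet speed comes from Torricelli: v = √(2g·1.66) = 5.71 m/s.
The bore is uniform, so the speed at the crest is the same v. Bernoulli surface→crest: P_atm = P_top + ½ρv² + ρg·h_top.
P_top = 100100 − ½·1030·5.71² − 1030·9.81·2.39 = 59200 Pa. So P_gauge = P_top − P_atm = -40900 Pa.

P_gauge = -40.9 kPa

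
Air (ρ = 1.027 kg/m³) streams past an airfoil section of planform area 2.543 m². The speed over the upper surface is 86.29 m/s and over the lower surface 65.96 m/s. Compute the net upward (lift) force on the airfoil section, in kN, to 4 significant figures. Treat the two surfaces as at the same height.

From P + ½ρv² = const at equal height, P_low − P_up = ½ρ(v_up² − v_low²).
ΔP = ½·1.027·(86.29² − 65.96²) = 1589 Pa.
Lift = ΔP · A = 1589 × 2.543 = 4042 N.

F ≈ 4.042 kN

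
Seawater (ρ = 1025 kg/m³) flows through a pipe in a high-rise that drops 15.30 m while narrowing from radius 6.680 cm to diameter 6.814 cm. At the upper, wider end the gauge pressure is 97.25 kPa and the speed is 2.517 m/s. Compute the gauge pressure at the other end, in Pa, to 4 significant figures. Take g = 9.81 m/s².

By continuity, v₂ = v₁·A₁/A₂ = 2.517·(140.2/36.47) = 9.676 m/s.
Energy conservation along the streamline gives P₂ = P₁ − ½ρ(v₂² − v₁²) − ρg(h₂ − h₁).
P₂ = 97250 + ½·1025·(2.517² − 9.676²) − 1025·9.81·(−15.30) = 97250 + (-44740) − (-153800) = 206400 Pa.

P₂ = 206400 Pa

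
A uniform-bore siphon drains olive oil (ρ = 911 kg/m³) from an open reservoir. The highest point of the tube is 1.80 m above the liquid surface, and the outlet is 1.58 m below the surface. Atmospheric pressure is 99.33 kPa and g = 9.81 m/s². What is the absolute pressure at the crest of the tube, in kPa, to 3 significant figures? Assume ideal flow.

Bernoulli surface→outlet gives ½v² = g·h_out, so v = √(2·9.81·1.58) = 5.57 m/s.
With constant cross-section the crest speed equals v; applying Bernoulli from the surface up to the crest, P_top = P_atm − ½ρv² − ρg·h_top.
P_top = 99330 − ½·911·5.57² − 911·9.81·1.80 = 69100 Pa.

P_top ≈ 69.1 kPa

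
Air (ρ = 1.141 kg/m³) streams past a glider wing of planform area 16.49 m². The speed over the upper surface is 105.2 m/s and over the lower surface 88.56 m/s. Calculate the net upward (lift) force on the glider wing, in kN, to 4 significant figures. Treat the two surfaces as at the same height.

The faster flow above has the lower pressure; Bernoulli (same height) gives ΔP = ½ρ(v_up² − v_low²).
ΔP = ½·1.141·(105.2² − 88.56²) = 1839 Pa.
Lift = ΔP · A = 1839 × 16.49 = 30330 N.

F ≈ 30.33 kN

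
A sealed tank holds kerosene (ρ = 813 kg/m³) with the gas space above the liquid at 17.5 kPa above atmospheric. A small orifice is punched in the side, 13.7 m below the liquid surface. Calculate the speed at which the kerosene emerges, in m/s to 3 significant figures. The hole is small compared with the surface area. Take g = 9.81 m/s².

v ≈ 17.7 m/s

Take point 1 at the surface (v₁ ≈ 0) and point 2 at the hole (at atmospheric pressure). Bernoulli: P₁ + ρg h = P_atm + ½ρv₂².
With P₁ − P_atm = 17500 Pa, v₂ = √(2gh + 2ΔP/ρ) = √(2·9.81·13.7 + 2·17500/813) = 17.7 m/s.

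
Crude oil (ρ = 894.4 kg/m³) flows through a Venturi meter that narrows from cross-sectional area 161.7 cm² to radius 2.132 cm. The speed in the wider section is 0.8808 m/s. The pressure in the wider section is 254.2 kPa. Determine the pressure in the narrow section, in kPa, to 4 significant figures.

210.1 kPa

Continuity gives A₁v₁ = A₂v₂, so v₂ = (161.7 cm²)/(14.28 cm²) × 0.8808 m/s = 9.974 m/s.
Along the horizontal streamline, P + ½ρv² is constant.
P₂ = P₁ − ½ρ(v₂² − v₁²) = 254200 − ½·894.4·(9.974² − 0.8808²) = 254200 − 44140 = 210100 Pa.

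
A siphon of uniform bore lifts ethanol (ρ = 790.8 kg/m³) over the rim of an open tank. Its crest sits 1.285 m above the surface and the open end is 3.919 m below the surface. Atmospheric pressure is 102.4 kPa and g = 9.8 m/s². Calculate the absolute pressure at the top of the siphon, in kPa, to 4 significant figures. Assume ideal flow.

The outlet speed comes from Torricelli: v = √(2g·3.919) = 8.764 m/s.
With constant cross-section the crest speed equals v; applying Bernoulli from the surface up to the crest, P_top = P_atm − ½ρv² − ρg·h_top.
P_top = 102400 − ½·790.8·8.764² − 790.8·9.8·1.285 = 62070 Pa.

P_top ≈ 62.07 kPa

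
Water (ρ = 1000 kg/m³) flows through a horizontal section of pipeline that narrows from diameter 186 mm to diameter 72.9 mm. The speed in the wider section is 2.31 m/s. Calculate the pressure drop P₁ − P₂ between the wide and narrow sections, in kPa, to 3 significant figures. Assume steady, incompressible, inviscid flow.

Mass conservation (A₁v₁ = A₂v₂) gives v₂ = 2.31 × 272/41.7 = 15.0 m/s.
Along the horizontal streamline, P + ½ρv² is constant.
P₁ − P₂ = ½·1000·(15.0² − 2.31²) = ½·1000·221 = 110000 Pa.

ΔP = 110 kPa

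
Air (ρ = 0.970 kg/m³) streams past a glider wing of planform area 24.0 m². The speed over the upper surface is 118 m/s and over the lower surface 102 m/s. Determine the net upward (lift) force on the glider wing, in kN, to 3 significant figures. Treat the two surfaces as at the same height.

The faster flow above has the lower pressure; Bernoulli (same height) gives ΔP = ½ρ(v_up² − v_low²).
ΔP = ½·0.970·(118² − 102²) = 1710 Pa.
Lift = ΔP · A = 1710 × 24.0 = 41000 N.

41.0 kN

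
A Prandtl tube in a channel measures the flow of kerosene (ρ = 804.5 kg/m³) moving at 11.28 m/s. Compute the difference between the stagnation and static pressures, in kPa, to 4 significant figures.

ΔP ≈ 51.18 kPa

At the stagnation point the flow is brought to rest, so Bernoulli gives P_stag − P_static = ½ρv².
ΔP = ½·804.5·11.28² = 51180 Pa.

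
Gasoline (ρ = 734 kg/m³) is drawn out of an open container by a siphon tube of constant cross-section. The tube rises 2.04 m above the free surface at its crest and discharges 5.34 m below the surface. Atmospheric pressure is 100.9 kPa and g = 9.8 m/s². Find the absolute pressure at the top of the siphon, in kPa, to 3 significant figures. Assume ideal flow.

P_top = 47.8 kPa

Bernoulli surface→outlet gives ½v² = g·h_out, so v = √(2·9.8·5.34) = 10.2 m/s.
Continuity keeps v the same throughout the tube; from surface to crest, P_atm + 0 = P_top + ½ρv² + ρg·h_top.
P_top = 100900 − ½·734·10.2² − 734·9.8·2.04 = 47800 Pa.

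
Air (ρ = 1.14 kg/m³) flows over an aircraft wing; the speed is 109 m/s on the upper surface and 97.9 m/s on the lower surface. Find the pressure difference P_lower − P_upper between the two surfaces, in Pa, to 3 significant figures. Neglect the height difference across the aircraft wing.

Bernoulli (same height): P_lower − P_upper = ½ρ(v_upper² − v_lower²).
ΔP = ½·1.14·(109² − 97.9²) = 1310 Pa.

ΔP ≈ 1310 Pa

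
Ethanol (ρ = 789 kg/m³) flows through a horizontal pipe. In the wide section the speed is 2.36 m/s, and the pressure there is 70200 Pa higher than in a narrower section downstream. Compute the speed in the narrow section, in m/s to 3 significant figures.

Horizontal Bernoulli: P₁ + ½ρv₁² = P₂ + ½ρv₂², so v₂² = v₁² + 2(P₁ − P₂)/ρ.
v₂ = √(2.36² + 2·70200/789) = √(5.57 + 178) = 13.5 m/s.

v₂ = 13.5 m/s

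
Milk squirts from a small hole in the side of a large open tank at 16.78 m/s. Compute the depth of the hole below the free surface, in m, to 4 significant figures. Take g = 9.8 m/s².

h = 14.37 m

For a small hole in a large open tank, ½v² = gh, giving h = v²/(2g).
h = 16.78²/(2·9.8) = 281.6/19.60 = 14.37 m.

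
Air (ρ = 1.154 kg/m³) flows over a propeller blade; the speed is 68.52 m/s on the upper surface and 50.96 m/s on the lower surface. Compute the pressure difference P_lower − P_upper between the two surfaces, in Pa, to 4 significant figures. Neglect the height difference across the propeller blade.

ΔP ≈ 1211 Pa

The pressure is lower where the speed is higher: ΔP = ½ρ(v_up² − v_low²).
ΔP = ½·1.154·(68.52² − 50.96²) = 1211 Pa.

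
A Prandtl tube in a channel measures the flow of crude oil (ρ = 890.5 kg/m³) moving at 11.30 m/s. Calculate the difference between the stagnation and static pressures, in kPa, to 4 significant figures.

ΔP ≈ 56.85 kPa

At the stagnation point the flow is brought to rest, so Bernoulli gives P_stag − P_static = ½ρv².
ΔP = ½·890.5·11.30² = 56850 Pa.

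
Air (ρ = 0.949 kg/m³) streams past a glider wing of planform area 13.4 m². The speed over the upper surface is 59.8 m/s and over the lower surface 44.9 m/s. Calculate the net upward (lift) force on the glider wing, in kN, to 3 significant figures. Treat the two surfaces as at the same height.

9.92 kN

From P + ½ρv² = const at equal height, P_low − P_up = ½ρ(v_up² − v_low²).
ΔP = ½·0.949·(59.8² − 44.9²) = 740 Pa.
Lift = ΔP · A = 740 × 13.4 = 9920 N.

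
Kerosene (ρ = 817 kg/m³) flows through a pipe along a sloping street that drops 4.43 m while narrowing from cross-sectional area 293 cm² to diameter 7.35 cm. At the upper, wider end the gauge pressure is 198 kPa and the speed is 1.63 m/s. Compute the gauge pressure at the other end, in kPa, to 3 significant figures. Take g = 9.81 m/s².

P₂ ≈ 183 kPa

Mass conservation (A₁v₁ = A₂v₂) gives v₂ = 1.63 × 293/42.4 = 11.3 m/s.
Applying Bernoulli between the two ends and solving for P₂: P₂ = P₁ + ½ρ(v₁² − v₂²) − ρgΔh.
P₂ = 198000 + ½·817·(1.63² − 11.3²) − 817·9.81·(−4.43) = 198000 + (-50700) − (-35500) = 183000 Pa.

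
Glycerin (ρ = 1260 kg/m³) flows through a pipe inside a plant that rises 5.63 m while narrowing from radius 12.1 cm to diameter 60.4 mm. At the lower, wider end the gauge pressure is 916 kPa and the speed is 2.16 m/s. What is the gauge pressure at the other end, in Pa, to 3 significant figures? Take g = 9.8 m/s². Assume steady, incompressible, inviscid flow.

Continuity gives A₁v₁ = A₂v₂, so v₂ = (460 cm²)/(28.7 cm²) × 2.16 m/s = 34.7 m/s.
Energy conservation along the streamline gives P₂ = P₁ − ½ρ(v₂² − v₁²) − ρg(h₂ − h₁).
P₂ = 916000 + ½·1260·(2.16² − 34.7²) − 1260·9.8·(+5.63) = 916000 + (-755000) − (69500) = 92000 Pa.

P₂ ≈ 92000 Pa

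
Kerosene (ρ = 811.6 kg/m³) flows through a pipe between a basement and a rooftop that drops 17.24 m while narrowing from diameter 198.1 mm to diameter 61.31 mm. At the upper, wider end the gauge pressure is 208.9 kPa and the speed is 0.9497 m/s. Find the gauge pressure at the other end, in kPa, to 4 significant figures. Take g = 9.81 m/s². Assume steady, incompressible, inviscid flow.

Continuity gives A₁v₁ = A₂v₂, so v₂ = (308.2 cm²)/(29.52 cm²) × 0.9497 m/s = 9.915 m/s.
Applying Bernoulli between the two ends and solving for P₂: P₂ = P₁ + ½ρ(v₁² − v₂²) − ρgΔh.
P₂ = 208900 + ½·811.6·(0.9497² − 9.915²) − 811.6·9.81·(−17.24) = 208900 + (-39530) − (-137300) = 306600 Pa.

P₂ ≈ 306.6 kPa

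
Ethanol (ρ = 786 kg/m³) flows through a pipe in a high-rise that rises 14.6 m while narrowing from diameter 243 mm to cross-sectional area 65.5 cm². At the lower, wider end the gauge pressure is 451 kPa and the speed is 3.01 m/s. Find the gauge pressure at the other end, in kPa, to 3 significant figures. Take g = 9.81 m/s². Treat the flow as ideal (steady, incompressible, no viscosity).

P₂ ≈ 163 kPa

Continuity gives A₁v₁ = A₂v₂, so v₂ = (464 cm²)/(65.5 cm²) × 3.01 m/s = 21.3 m/s.
Bernoulli: P₁ + ½ρv₁² + ρg h₁ = P₂ + ½ρv₂² + ρg h₂, so P₂ = P₁ + ½ρ(v₁² − v₂²) − ρg(h₂ − h₁).
P₂ = 451000 + ½·786·(3.01² − 21.3²) − 786·9.81·(+14.6) = 451000 + (-175000) − (113000) = 163000 Pa.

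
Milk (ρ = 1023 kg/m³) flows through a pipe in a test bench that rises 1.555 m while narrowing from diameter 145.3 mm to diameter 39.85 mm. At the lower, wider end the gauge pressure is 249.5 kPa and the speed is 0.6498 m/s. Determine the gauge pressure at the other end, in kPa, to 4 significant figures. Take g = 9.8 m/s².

196.0 kPa

The volume flow rate is constant, so v₂ = (A₁/A₂)v₁ = (165.8/12.47)·0.6498 = 8.639 m/s.
Energy conservation along the streamline gives P₂ = P₁ − ½ρ(v₂² − v₁²) − ρg(h₂ − h₁).
P₂ = 249500 + ½·1023·(0.6498² − 8.639²) − 1023·9.8·(+1.555) = 249500 + (-37960) − (15590) = 196000 Pa.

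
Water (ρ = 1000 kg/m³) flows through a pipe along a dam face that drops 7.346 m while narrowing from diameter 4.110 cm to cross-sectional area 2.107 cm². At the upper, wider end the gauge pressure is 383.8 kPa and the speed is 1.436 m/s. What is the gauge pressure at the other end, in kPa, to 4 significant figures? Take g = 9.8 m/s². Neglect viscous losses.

Mass conservation (A₁v₁ = A₂v₂) gives v₂ = 1.436 × 13.27/2.107 = 9.042 m/s.
Applying Bernoulli between the two ends and solving for P₂: P₂ = P₁ + ½ρ(v₁² − v₂²) − ρgΔh.
P₂ = 383800 + ½·1000·(1.436² − 9.042²) − 1000·9.8·(−7.346) = 383800 + (-39850) − (-71990) = 415900 Pa.

P₂ ≈ 415.9 kPa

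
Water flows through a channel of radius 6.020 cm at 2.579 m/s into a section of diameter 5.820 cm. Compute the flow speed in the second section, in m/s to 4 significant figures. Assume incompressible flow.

By continuity, v₂ = v₁·A₁/A₂ = 2.579·(113.9/26.60) = 11.04 m/s.

v₂ ≈ 11.04 m/s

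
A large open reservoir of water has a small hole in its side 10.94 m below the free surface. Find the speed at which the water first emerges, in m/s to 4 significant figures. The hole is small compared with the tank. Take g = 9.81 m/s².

v = 14.65 m/s

With the surface at rest and both surface and jet at atmospheric pressure, Bernoulli gives ρg h = ½ρv², so v = √(2gh) = √(2·9.81·10.94) = 14.65 m/s.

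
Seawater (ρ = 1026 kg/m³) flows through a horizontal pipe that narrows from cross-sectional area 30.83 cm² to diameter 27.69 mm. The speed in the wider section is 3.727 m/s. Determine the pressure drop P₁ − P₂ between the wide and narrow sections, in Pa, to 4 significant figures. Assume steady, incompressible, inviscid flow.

The volume flow rate is constant, so v₂ = (A₁/A₂)v₁ = (30.83/6.022)·3.727 = 19.08 m/s.
Along the horizontal streamline, P + ½ρv² is constant.
P₁ − P₂ = ½·1026·(19.08² − 3.727²) = ½·1026·350.2 = 179600 Pa.

ΔP = 179600 Pa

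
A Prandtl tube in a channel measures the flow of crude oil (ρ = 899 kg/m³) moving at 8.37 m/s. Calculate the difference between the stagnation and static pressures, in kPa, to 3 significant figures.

31.5 kPa

Bernoulli between the free stream and the stagnation point: ½ρv² = P_stag − P_static.
ΔP = ½·899·8.37² = 31500 Pa.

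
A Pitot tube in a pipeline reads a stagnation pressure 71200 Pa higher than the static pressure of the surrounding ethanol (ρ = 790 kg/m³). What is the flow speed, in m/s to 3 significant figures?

Bernoulli between the free stream and the stagnation point: ½ρv² = P_stag − P_static.
v = √(2ΔP/ρ) = √(2·71200/790) = 13.4 m/s.

v ≈ 13.4 m/s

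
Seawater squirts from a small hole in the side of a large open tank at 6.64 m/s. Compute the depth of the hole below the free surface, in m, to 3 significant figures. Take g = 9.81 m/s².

2.25 m

Torricelli: v = √(2gh), so h = v²/(2g).
h = 6.64²/(2·9.81) = 44.1/19.62 = 2.25 m.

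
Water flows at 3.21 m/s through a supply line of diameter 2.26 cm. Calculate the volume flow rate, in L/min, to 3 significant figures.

77.3 L/min

Q = A·v = 0.000401 m² × 3.21 m/s = 0.00129 m³/s.
Converting: 0.00129 m³/s × 60000 = 77.3 L/min.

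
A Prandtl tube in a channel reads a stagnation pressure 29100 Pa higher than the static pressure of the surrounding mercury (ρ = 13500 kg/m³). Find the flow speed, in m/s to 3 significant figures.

v ≈ 2.08 m/s

Bernoulli between the free stream and the stagnation point: ½ρv² = P_stag − P_static.
v = √(2ΔP/ρ) = √(2·29100/13500) = 2.08 m/s.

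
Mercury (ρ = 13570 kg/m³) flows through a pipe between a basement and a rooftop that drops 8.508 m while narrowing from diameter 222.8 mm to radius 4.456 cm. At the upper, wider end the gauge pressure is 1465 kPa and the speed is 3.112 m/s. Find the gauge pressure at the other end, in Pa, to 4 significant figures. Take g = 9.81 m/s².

P₂ ≈ 96530 Pa

The volume flow rate is constant, so v₂ = (A₁/A₂)v₁ = (389.9/62.38)·3.112 = 19.45 m/s.
Applying Bernoulli between the two ends and solving for P₂: P₂ = P₁ + ½ρ(v₁² − v₂²) − ρgΔh.
P₂ = 1465000 + ½·13570·(3.112² − 19.45²) − 13570·9.81·(−8.508) = 1465000 + (-2501000) − (-1133000) = 96530 Pa.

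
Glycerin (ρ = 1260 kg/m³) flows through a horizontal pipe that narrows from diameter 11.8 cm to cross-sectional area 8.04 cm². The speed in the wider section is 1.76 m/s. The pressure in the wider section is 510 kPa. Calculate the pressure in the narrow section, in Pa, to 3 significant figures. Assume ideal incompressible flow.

P₂ ≈ 151000 Pa

Continuity gives A₁v₁ = A₂v₂, so v₂ = (109 cm²)/(8.04 cm²) × 1.76 m/s = 23.9 m/s.
Along the horizontal streamline, P + ½ρv² is constant.
P₂ = P₁ − ½ρ(v₂² − v₁²) = 510000 − ½·1260·(23.9² − 1.76²) = 510000 − 359000 = 151000 Pa.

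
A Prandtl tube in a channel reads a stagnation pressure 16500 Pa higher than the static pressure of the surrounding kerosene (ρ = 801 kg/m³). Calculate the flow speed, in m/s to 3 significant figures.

v ≈ 6.42 m/s

The dynamic pressure equals the rise in static pressure at the stagnation point: ΔP = ½ρv².
v = √(2ΔP/ρ) = √(2·16500/801) = 6.42 m/s.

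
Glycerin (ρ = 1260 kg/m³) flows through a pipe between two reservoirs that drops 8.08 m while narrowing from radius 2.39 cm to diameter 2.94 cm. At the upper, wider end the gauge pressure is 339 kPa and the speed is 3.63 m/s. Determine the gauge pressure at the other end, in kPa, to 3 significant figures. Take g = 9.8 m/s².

Mass conservation (A₁v₁ = A₂v₂) gives v₂ = 3.63 × 17.9/6.79 = 9.60 m/s.
Energy conservation along the streamline gives P₂ = P₁ − ½ρ(v₂² − v₁²) − ρg(h₂ − h₁).
P₂ = 339000 + ½·1260·(3.63² − 9.60²) − 1260·9.8·(−8.08) = 339000 + (-49700) − (-99800) = 389000 Pa.

P₂ ≈ 389 kPa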